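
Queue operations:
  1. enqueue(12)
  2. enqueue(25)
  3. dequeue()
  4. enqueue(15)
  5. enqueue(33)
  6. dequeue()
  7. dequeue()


enqueue(12) -> [12]
enqueue(25) -> [12, 25]
dequeue()->12, [25]
enqueue(15) -> [25, 15]
enqueue(33) -> [25, 15, 33]
dequeue()->25, [15, 33]
dequeue()->15, [33]

Final queue: [33]


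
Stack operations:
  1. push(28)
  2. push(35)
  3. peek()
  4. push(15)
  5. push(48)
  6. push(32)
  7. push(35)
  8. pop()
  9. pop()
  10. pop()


push(28) -> [28]
push(35) -> [28, 35]
peek()->35
push(15) -> [28, 35, 15]
push(48) -> [28, 35, 15, 48]
push(32) -> [28, 35, 15, 48, 32]
push(35) -> [28, 35, 15, 48, 32, 35]
pop()->35, [28, 35, 15, 48, 32]
pop()->32, [28, 35, 15, 48]
pop()->48, [28, 35, 15]

Final stack: [28, 35, 15]


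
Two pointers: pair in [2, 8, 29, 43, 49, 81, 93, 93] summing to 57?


lo=0(2)+hi=7(93)=95
lo=0(2)+hi=6(93)=95
lo=0(2)+hi=5(81)=83
lo=0(2)+hi=4(49)=51
lo=1(8)+hi=4(49)=57

Yes: 8+49=57


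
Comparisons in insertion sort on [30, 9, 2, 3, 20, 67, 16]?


Algorithm: insertion sort
Input: [30, 9, 2, 3, 20, 67, 16]
Sorted: [2, 3, 9, 16, 20, 30, 67]

13


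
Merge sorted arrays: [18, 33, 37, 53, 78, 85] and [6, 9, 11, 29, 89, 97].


Take 6 from B
Take 9 from B
Take 11 from B
Take 18 from A
Take 29 from B
Take 33 from A
Take 37 from A
Take 53 from A
Take 78 from A
Take 85 from A

Merged: [6, 9, 11, 18, 29, 33, 37, 53, 78, 85, 89, 97]


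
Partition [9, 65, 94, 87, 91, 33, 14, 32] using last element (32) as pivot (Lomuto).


Pivot: 32
  9 <= 32: advance i (no swap)
  14 <= 32: swap -> [9, 14, 94, 87, 91, 33, 65, 32]
Place pivot at 2: [9, 14, 32, 87, 91, 33, 65, 94]

Partitioned: [9, 14, 32, 87, 91, 33, 65, 94]


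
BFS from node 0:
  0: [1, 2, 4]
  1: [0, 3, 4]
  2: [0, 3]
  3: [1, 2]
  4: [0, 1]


Visit 0, enqueue [1, 2, 4]
Visit 1, enqueue [3]
Visit 2, enqueue []
Visit 4, enqueue []
Visit 3, enqueue []

BFS order: [0, 1, 2, 4, 3]


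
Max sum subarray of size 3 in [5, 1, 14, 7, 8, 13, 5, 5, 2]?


[0:3]: 20
[1:4]: 22
[2:5]: 29
[3:6]: 28
[4:7]: 26
[5:8]: 23
[6:9]: 12

Max: 29 at [2:5]


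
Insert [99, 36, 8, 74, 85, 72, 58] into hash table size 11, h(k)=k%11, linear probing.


Insert 99: h=0 -> slot 0
Insert 36: h=3 -> slot 3
Insert 8: h=8 -> slot 8
Insert 74: h=8, 1 probes -> slot 9
Insert 85: h=8, 2 probes -> slot 10
Insert 72: h=6 -> slot 6
Insert 58: h=3, 1 probes -> slot 4

Table: [99, None, None, 36, 58, None, 72, None, 8, 74, 85]


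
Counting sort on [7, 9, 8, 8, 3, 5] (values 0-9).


Input: [7, 9, 8, 8, 3, 5]
Counts: [0, 0, 0, 1, 0, 1, 0, 1, 2, 1]

Sorted: [3, 5, 7, 8, 8, 9]


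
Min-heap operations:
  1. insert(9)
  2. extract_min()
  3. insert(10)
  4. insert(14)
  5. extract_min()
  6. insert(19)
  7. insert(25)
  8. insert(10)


insert(9) -> [9]
extract_min()->9, []
insert(10) -> [10]
insert(14) -> [10, 14]
extract_min()->10, [14]
insert(19) -> [14, 19]
insert(25) -> [14, 19, 25]
insert(10) -> [10, 14, 25, 19]

Final heap: [10, 14, 25, 19]


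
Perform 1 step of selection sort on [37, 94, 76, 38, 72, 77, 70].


Initial: [37, 94, 76, 38, 72, 77, 70]
Step 1: min=37 at 0
  Swap: [37, 94, 76, 38, 72, 77, 70]

After 1 step: [37, 94, 76, 38, 72, 77, 70]


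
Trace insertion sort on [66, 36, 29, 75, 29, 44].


Initial: [66, 36, 29, 75, 29, 44]
Insert 36: [36, 66, 29, 75, 29, 44]
Insert 29: [29, 36, 66, 75, 29, 44]
Insert 75: [29, 36, 66, 75, 29, 44]
Insert 29: [29, 29, 36, 66, 75, 44]
Insert 44: [29, 29, 36, 44, 66, 75]

Sorted: [29, 29, 36, 44, 66, 75]


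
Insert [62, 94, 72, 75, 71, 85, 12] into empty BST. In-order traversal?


Insert 62: root
Insert 94: R from 62
Insert 72: R from 62 -> L from 94
Insert 75: R from 62 -> L from 94 -> R from 72
Insert 71: R from 62 -> L from 94 -> L from 72
Insert 85: R from 62 -> L from 94 -> R from 72 -> R from 75
Insert 12: L from 62

In-order: [12, 62, 71, 72, 75, 85, 94]


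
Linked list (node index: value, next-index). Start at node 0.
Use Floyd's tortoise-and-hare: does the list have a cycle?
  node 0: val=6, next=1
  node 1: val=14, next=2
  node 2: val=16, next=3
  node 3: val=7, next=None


Floyd's tortoise (slow, +1) and hare (fast, +2):
  init: slow=0, fast=0
  step 1: slow=1, fast=2
  step 2: fast 2->3->None, no cycle

Cycle: no


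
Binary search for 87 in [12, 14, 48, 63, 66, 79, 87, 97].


Step 1: lo=0, hi=7, mid=3, val=63
Step 2: lo=4, hi=7, mid=5, val=79
Step 3: lo=6, hi=7, mid=6, val=87

Found at index 6


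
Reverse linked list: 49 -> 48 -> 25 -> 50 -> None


Step 1: curr=49, set curr.next=prev(None) | reversed so far: 49
Step 2: curr=48, set curr.next=prev(49) | reversed so far: 48 -> 49
Step 3: curr=25, set curr.next=prev(48) | reversed so far: 25 -> 48 -> 49
Step 4: curr=50, set curr.next=prev(25) | reversed so far: 50 -> 25 -> 48 -> 49

50 -> 25 -> 48 -> 49 -> None


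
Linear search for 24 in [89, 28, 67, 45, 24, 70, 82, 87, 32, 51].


i=0: 89!=24
i=1: 28!=24
i=2: 67!=24
i=3: 45!=24
i=4: 24==24 found!

Found at 4, 5 comps


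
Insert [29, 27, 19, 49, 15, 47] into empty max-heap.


Insert 29: [29]
Insert 27: [29, 27]
Insert 19: [29, 27, 19]
Insert 49: [49, 29, 19, 27]
Insert 15: [49, 29, 19, 27, 15]
Insert 47: [49, 29, 47, 27, 15, 19]

Final heap: [49, 29, 47, 27, 15, 19]


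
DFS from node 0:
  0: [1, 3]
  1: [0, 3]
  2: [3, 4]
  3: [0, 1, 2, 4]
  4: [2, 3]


Visit 0, push [3, 1]
Visit 1, push [3]
Visit 3, push [4, 2]
Visit 2, push [4]
Visit 4, push []

DFS order: [0, 1, 3, 2, 4]


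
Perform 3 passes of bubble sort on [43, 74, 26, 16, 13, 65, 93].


Initial: [43, 74, 26, 16, 13, 65, 93]
Pass 1: [43, 26, 16, 13, 65, 74, 93] (4 swaps)
Pass 2: [26, 16, 13, 43, 65, 74, 93] (3 swaps)
Pass 3: [16, 13, 26, 43, 65, 74, 93] (2 swaps)

After 3 passes: [16, 13, 26, 43, 65, 74, 93]


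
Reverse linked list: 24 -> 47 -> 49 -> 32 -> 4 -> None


Step 1: curr=24, set curr.next=prev(None) | reversed so far: 24
Step 2: curr=47, set curr.next=prev(24) | reversed so far: 47 -> 24
Step 3: curr=49, set curr.next=prev(47) | reversed so far: 49 -> 47 -> 24
Step 4: curr=32, set curr.next=prev(49) | reversed so far: 32 -> 49 -> 47 -> 24
Step 5: curr=4, set curr.next=prev(32) | reversed so far: 4 -> 32 -> 49 -> 47 -> 24

4 -> 32 -> 49 -> 47 -> 24 -> None


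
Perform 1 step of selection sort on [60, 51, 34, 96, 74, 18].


Initial: [60, 51, 34, 96, 74, 18]
Step 1: min=18 at 5
  Swap: [18, 51, 34, 96, 74, 60]

After 1 step: [18, 51, 34, 96, 74, 60]


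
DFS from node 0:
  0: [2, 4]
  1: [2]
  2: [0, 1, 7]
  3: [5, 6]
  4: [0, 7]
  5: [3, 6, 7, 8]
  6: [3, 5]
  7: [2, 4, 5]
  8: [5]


Visit 0, push [4, 2]
Visit 2, push [7, 1]
Visit 1, push []
Visit 7, push [5, 4]
Visit 4, push []
Visit 5, push [8, 6, 3]
Visit 3, push [6]
Visit 6, push []
Visit 8, push []

DFS order: [0, 2, 1, 7, 4, 5, 3, 6, 8]


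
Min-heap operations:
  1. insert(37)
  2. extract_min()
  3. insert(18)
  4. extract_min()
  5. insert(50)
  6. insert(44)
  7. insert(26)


insert(37) -> [37]
extract_min()->37, []
insert(18) -> [18]
extract_min()->18, []
insert(50) -> [50]
insert(44) -> [44, 50]
insert(26) -> [26, 50, 44]

Final heap: [26, 50, 44]


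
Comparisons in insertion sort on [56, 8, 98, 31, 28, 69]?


Algorithm: insertion sort
Input: [56, 8, 98, 31, 28, 69]
Sorted: [8, 28, 31, 56, 69, 98]

11


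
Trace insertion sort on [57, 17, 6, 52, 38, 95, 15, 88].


Initial: [57, 17, 6, 52, 38, 95, 15, 88]
Insert 17: [17, 57, 6, 52, 38, 95, 15, 88]
Insert 6: [6, 17, 57, 52, 38, 95, 15, 88]
Insert 52: [6, 17, 52, 57, 38, 95, 15, 88]
Insert 38: [6, 17, 38, 52, 57, 95, 15, 88]
Insert 95: [6, 17, 38, 52, 57, 95, 15, 88]
Insert 15: [6, 15, 17, 38, 52, 57, 95, 88]
Insert 88: [6, 15, 17, 38, 52, 57, 88, 95]

Sorted: [6, 15, 17, 38, 52, 57, 88, 95]


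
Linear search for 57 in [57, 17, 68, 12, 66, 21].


i=0: 57==57 found!

Found at 0, 1 comps


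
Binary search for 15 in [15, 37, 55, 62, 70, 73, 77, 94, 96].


Step 1: lo=0, hi=8, mid=4, val=70
Step 2: lo=0, hi=3, mid=1, val=37
Step 3: lo=0, hi=0, mid=0, val=15

Found at index 0


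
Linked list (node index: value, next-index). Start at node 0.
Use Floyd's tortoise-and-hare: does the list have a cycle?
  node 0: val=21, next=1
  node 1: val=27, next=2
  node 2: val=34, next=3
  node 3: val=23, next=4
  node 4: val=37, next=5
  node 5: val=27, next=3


Floyd's tortoise (slow, +1) and hare (fast, +2):
  init: slow=0, fast=0
  step 1: slow=1, fast=2
  step 2: slow=2, fast=4
  step 3: slow=3, fast=3
  slow == fast at node 3: cycle detected

Cycle: yes


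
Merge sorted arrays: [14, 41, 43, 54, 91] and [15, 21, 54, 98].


Take 14 from A
Take 15 from B
Take 21 from B
Take 41 from A
Take 43 from A
Take 54 from A
Take 54 from B
Take 91 from A

Merged: [14, 15, 21, 41, 43, 54, 54, 91, 98]


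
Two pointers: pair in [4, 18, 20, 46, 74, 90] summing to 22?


lo=0(4)+hi=5(90)=94
lo=0(4)+hi=4(74)=78
lo=0(4)+hi=3(46)=50
lo=0(4)+hi=2(20)=24
lo=0(4)+hi=1(18)=22

Yes: 4+18=22


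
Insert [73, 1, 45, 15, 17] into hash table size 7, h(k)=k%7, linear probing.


Insert 73: h=3 -> slot 3
Insert 1: h=1 -> slot 1
Insert 45: h=3, 1 probes -> slot 4
Insert 15: h=1, 1 probes -> slot 2
Insert 17: h=3, 2 probes -> slot 5

Table: [None, 1, 15, 73, 45, 17, None]


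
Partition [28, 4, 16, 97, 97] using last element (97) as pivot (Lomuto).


Pivot: 97
  28 <= 97: advance i (no swap)
  4 <= 97: advance i (no swap)
  16 <= 97: advance i (no swap)
  97 <= 97: advance i (no swap)
Place pivot at 4: [28, 4, 16, 97, 97]

Partitioned: [28, 4, 16, 97, 97]


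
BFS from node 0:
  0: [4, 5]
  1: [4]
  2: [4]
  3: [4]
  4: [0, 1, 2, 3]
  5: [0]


Visit 0, enqueue [4, 5]
Visit 4, enqueue [1, 2, 3]
Visit 5, enqueue []
Visit 1, enqueue []
Visit 2, enqueue []
Visit 3, enqueue []

BFS order: [0, 4, 5, 1, 2, 3]


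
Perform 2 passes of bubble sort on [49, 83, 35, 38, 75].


Initial: [49, 83, 35, 38, 75]
Pass 1: [49, 35, 38, 75, 83] (3 swaps)
Pass 2: [35, 38, 49, 75, 83] (2 swaps)

After 2 passes: [35, 38, 49, 75, 83]


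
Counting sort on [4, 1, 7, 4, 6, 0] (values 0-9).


Input: [4, 1, 7, 4, 6, 0]
Counts: [1, 1, 0, 0, 2, 0, 1, 1, 0, 0]

Sorted: [0, 1, 4, 4, 6, 7]


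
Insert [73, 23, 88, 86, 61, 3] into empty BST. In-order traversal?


Insert 73: root
Insert 23: L from 73
Insert 88: R from 73
Insert 86: R from 73 -> L from 88
Insert 61: L from 73 -> R from 23
Insert 3: L from 73 -> L from 23

In-order: [3, 23, 61, 73, 86, 88]


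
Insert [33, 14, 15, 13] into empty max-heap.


Insert 33: [33]
Insert 14: [33, 14]
Insert 15: [33, 14, 15]
Insert 13: [33, 14, 15, 13]

Final heap: [33, 14, 15, 13]


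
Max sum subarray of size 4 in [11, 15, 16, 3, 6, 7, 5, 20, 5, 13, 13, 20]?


[0:4]: 45
[1:5]: 40
[2:6]: 32
[3:7]: 21
[4:8]: 38
[5:9]: 37
[6:10]: 43
[7:11]: 51
[8:12]: 51

Max: 51 at [7:11]


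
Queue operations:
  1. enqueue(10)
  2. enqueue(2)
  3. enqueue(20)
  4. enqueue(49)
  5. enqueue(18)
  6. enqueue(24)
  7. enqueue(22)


enqueue(10) -> [10]
enqueue(2) -> [10, 2]
enqueue(20) -> [10, 2, 20]
enqueue(49) -> [10, 2, 20, 49]
enqueue(18) -> [10, 2, 20, 49, 18]
enqueue(24) -> [10, 2, 20, 49, 18, 24]
enqueue(22) -> [10, 2, 20, 49, 18, 24, 22]

Final queue: [10, 2, 20, 49, 18, 24, 22]


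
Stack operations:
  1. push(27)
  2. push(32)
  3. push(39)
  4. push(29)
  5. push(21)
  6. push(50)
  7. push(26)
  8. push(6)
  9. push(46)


push(27) -> [27]
push(32) -> [27, 32]
push(39) -> [27, 32, 39]
push(29) -> [27, 32, 39, 29]
push(21) -> [27, 32, 39, 29, 21]
push(50) -> [27, 32, 39, 29, 21, 50]
push(26) -> [27, 32, 39, 29, 21, 50, 26]
push(6) -> [27, 32, 39, 29, 21, 50, 26, 6]
push(46) -> [27, 32, 39, 29, 21, 50, 26, 6, 46]

Final stack: [27, 32, 39, 29, 21, 50, 26, 6, 46]


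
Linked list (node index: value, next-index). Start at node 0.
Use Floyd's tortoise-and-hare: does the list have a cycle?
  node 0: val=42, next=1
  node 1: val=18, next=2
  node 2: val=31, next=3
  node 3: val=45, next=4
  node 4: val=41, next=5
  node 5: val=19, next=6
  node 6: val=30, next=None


Floyd's tortoise (slow, +1) and hare (fast, +2):
  init: slow=0, fast=0
  step 1: slow=1, fast=2
  step 2: slow=2, fast=4
  step 3: slow=3, fast=6
  step 4: fast -> None, no cycle

Cycle: no


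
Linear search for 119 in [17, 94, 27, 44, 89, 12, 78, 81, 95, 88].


i=0: 17!=119
i=1: 94!=119
i=2: 27!=119
i=3: 44!=119
i=4: 89!=119
i=5: 12!=119
i=6: 78!=119
i=7: 81!=119
i=8: 95!=119
i=9: 88!=119

Not found, 10 comps


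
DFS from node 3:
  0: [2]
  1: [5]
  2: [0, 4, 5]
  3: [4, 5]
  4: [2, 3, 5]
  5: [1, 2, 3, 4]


Visit 3, push [5, 4]
Visit 4, push [5, 2]
Visit 2, push [5, 0]
Visit 0, push []
Visit 5, push [1]
Visit 1, push []

DFS order: [3, 4, 2, 0, 5, 1]


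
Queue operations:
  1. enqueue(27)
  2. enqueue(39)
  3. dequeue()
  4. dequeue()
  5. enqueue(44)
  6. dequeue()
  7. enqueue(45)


enqueue(27) -> [27]
enqueue(39) -> [27, 39]
dequeue()->27, [39]
dequeue()->39, []
enqueue(44) -> [44]
dequeue()->44, []
enqueue(45) -> [45]

Final queue: [45]


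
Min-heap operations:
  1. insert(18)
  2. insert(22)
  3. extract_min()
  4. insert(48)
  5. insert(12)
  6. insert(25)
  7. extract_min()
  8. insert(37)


insert(18) -> [18]
insert(22) -> [18, 22]
extract_min()->18, [22]
insert(48) -> [22, 48]
insert(12) -> [12, 48, 22]
insert(25) -> [12, 25, 22, 48]
extract_min()->12, [22, 25, 48]
insert(37) -> [22, 25, 48, 37]

Final heap: [22, 25, 48, 37]


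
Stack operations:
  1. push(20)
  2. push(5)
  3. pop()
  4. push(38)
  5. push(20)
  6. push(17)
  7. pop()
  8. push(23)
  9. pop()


push(20) -> [20]
push(5) -> [20, 5]
pop()->5, [20]
push(38) -> [20, 38]
push(20) -> [20, 38, 20]
push(17) -> [20, 38, 20, 17]
pop()->17, [20, 38, 20]
push(23) -> [20, 38, 20, 23]
pop()->23, [20, 38, 20]

Final stack: [20, 38, 20]


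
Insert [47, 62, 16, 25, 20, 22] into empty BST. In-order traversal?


Insert 47: root
Insert 62: R from 47
Insert 16: L from 47
Insert 25: L from 47 -> R from 16
Insert 20: L from 47 -> R from 16 -> L from 25
Insert 22: L from 47 -> R from 16 -> L from 25 -> R from 20

In-order: [16, 20, 22, 25, 47, 62]


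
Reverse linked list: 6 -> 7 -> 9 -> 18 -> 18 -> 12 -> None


Step 1: curr=6, set curr.next=prev(None) | reversed so far: 6
Step 2: curr=7, set curr.next=prev(6) | reversed so far: 7 -> 6
Step 3: curr=9, set curr.next=prev(7) | reversed so far: 9 -> 7 -> 6
Step 4: curr=18, set curr.next=prev(9) | reversed so far: 18 -> 9 -> 7 -> 6
Step 5: curr=18, set curr.next=prev(18) | reversed so far: 18 -> 18 -> 9 -> 7 -> 6
Step 6: curr=12, set curr.next=prev(18) | reversed so far: 12 -> 18 -> 18 -> 9 -> 7 -> 6

12 -> 18 -> 18 -> 9 -> 7 -> 6 -> None


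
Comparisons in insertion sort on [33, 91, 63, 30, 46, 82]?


Algorithm: insertion sort
Input: [33, 91, 63, 30, 46, 82]
Sorted: [30, 33, 46, 63, 82, 91]

11


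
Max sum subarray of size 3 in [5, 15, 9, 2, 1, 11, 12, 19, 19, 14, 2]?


[0:3]: 29
[1:4]: 26
[2:5]: 12
[3:6]: 14
[4:7]: 24
[5:8]: 42
[6:9]: 50
[7:10]: 52
[8:11]: 35

Max: 52 at [7:10]


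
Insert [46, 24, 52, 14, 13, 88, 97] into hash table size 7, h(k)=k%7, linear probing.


Insert 46: h=4 -> slot 4
Insert 24: h=3 -> slot 3
Insert 52: h=3, 2 probes -> slot 5
Insert 14: h=0 -> slot 0
Insert 13: h=6 -> slot 6
Insert 88: h=4, 4 probes -> slot 1
Insert 97: h=6, 3 probes -> slot 2

Table: [14, 88, 97, 24, 46, 52, 13]


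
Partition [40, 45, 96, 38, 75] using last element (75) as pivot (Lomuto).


Pivot: 75
  40 <= 75: advance i (no swap)
  45 <= 75: advance i (no swap)
  38 <= 75: swap -> [40, 45, 38, 96, 75]
Place pivot at 3: [40, 45, 38, 75, 96]

Partitioned: [40, 45, 38, 75, 96]


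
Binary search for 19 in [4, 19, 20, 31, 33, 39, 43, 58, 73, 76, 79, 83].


Step 1: lo=0, hi=11, mid=5, val=39
Step 2: lo=0, hi=4, mid=2, val=20
Step 3: lo=0, hi=1, mid=0, val=4
Step 4: lo=1, hi=1, mid=1, val=19

Found at index 1


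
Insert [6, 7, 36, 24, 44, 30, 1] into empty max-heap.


Insert 6: [6]
Insert 7: [7, 6]
Insert 36: [36, 6, 7]
Insert 24: [36, 24, 7, 6]
Insert 44: [44, 36, 7, 6, 24]
Insert 30: [44, 36, 30, 6, 24, 7]
Insert 1: [44, 36, 30, 6, 24, 7, 1]

Final heap: [44, 36, 30, 6, 24, 7, 1]


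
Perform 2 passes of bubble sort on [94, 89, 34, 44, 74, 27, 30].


Initial: [94, 89, 34, 44, 74, 27, 30]
Pass 1: [89, 34, 44, 74, 27, 30, 94] (6 swaps)
Pass 2: [34, 44, 74, 27, 30, 89, 94] (5 swaps)

After 2 passes: [34, 44, 74, 27, 30, 89, 94]


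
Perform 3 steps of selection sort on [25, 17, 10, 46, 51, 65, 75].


Initial: [25, 17, 10, 46, 51, 65, 75]
Step 1: min=10 at 2
  Swap: [10, 17, 25, 46, 51, 65, 75]
Step 2: min=17 at 1
  Swap: [10, 17, 25, 46, 51, 65, 75]
Step 3: min=25 at 2
  Swap: [10, 17, 25, 46, 51, 65, 75]

After 3 steps: [10, 17, 25, 46, 51, 65, 75]


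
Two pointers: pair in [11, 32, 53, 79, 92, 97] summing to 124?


lo=0(11)+hi=5(97)=108
lo=1(32)+hi=5(97)=129
lo=1(32)+hi=4(92)=124

Yes: 32+92=124


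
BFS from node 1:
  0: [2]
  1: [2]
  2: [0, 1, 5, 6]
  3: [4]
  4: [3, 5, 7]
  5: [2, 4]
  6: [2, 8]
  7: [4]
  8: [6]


Visit 1, enqueue [2]
Visit 2, enqueue [0, 5, 6]
Visit 0, enqueue []
Visit 5, enqueue [4]
Visit 6, enqueue [8]
Visit 4, enqueue [3, 7]
Visit 8, enqueue []
Visit 3, enqueue []
Visit 7, enqueue []

BFS order: [1, 2, 0, 5, 6, 4, 8, 3, 7]


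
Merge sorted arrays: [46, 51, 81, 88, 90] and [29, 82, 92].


Take 29 from B
Take 46 from A
Take 51 from A
Take 81 from A
Take 82 from B
Take 88 from A
Take 90 from A

Merged: [29, 46, 51, 81, 82, 88, 90, 92]


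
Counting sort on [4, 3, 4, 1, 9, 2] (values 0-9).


Input: [4, 3, 4, 1, 9, 2]
Counts: [0, 1, 1, 1, 2, 0, 0, 0, 0, 1]

Sorted: [1, 2, 3, 4, 4, 9]


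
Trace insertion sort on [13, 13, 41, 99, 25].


Initial: [13, 13, 41, 99, 25]
Insert 13: [13, 13, 41, 99, 25]
Insert 41: [13, 13, 41, 99, 25]
Insert 99: [13, 13, 41, 99, 25]
Insert 25: [13, 13, 25, 41, 99]

Sorted: [13, 13, 25, 41, 99]


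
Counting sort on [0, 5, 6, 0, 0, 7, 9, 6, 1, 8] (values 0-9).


Input: [0, 5, 6, 0, 0, 7, 9, 6, 1, 8]
Counts: [3, 1, 0, 0, 0, 1, 2, 1, 1, 1]

Sorted: [0, 0, 0, 1, 5, 6, 6, 7, 8, 9]


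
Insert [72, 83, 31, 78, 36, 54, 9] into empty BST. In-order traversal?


Insert 72: root
Insert 83: R from 72
Insert 31: L from 72
Insert 78: R from 72 -> L from 83
Insert 36: L from 72 -> R from 31
Insert 54: L from 72 -> R from 31 -> R from 36
Insert 9: L from 72 -> L from 31

In-order: [9, 31, 36, 54, 72, 78, 83]


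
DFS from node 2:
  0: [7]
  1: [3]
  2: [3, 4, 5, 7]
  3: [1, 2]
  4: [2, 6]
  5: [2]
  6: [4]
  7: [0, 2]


Visit 2, push [7, 5, 4, 3]
Visit 3, push [1]
Visit 1, push []
Visit 4, push [6]
Visit 6, push []
Visit 5, push []
Visit 7, push [0]
Visit 0, push []

DFS order: [2, 3, 1, 4, 6, 5, 7, 0]


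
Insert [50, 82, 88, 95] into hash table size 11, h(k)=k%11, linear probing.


Insert 50: h=6 -> slot 6
Insert 82: h=5 -> slot 5
Insert 88: h=0 -> slot 0
Insert 95: h=7 -> slot 7

Table: [88, None, None, None, None, 82, 50, 95, None, None, None]


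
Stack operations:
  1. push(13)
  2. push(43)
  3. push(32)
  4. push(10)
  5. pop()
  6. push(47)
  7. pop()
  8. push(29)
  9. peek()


push(13) -> [13]
push(43) -> [13, 43]
push(32) -> [13, 43, 32]
push(10) -> [13, 43, 32, 10]
pop()->10, [13, 43, 32]
push(47) -> [13, 43, 32, 47]
pop()->47, [13, 43, 32]
push(29) -> [13, 43, 32, 29]
peek()->29

Final stack: [13, 43, 32, 29]


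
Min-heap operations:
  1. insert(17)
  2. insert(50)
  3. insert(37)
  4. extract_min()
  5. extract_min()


insert(17) -> [17]
insert(50) -> [17, 50]
insert(37) -> [17, 50, 37]
extract_min()->17, [37, 50]
extract_min()->37, [50]

Final heap: [50]


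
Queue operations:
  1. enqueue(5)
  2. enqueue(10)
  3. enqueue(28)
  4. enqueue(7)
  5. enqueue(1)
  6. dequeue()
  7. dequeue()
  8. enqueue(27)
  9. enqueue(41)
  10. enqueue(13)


enqueue(5) -> [5]
enqueue(10) -> [5, 10]
enqueue(28) -> [5, 10, 28]
enqueue(7) -> [5, 10, 28, 7]
enqueue(1) -> [5, 10, 28, 7, 1]
dequeue()->5, [10, 28, 7, 1]
dequeue()->10, [28, 7, 1]
enqueue(27) -> [28, 7, 1, 27]
enqueue(41) -> [28, 7, 1, 27, 41]
enqueue(13) -> [28, 7, 1, 27, 41, 13]

Final queue: [28, 7, 1, 27, 41, 13]


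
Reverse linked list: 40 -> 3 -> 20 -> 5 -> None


Step 1: curr=40, set curr.next=prev(None) | reversed so far: 40
Step 2: curr=3, set curr.next=prev(40) | reversed so far: 3 -> 40
Step 3: curr=20, set curr.next=prev(3) | reversed so far: 20 -> 3 -> 40
Step 4: curr=5, set curr.next=prev(20) | reversed so far: 5 -> 20 -> 3 -> 40

5 -> 20 -> 3 -> 40 -> None


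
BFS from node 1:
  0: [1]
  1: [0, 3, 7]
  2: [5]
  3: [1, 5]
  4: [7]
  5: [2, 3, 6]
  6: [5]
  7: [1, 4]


Visit 1, enqueue [0, 3, 7]
Visit 0, enqueue []
Visit 3, enqueue [5]
Visit 7, enqueue [4]
Visit 5, enqueue [2, 6]
Visit 4, enqueue []
Visit 2, enqueue []
Visit 6, enqueue []

BFS order: [1, 0, 3, 7, 5, 4, 2, 6]


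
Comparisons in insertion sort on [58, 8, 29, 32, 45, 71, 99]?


Algorithm: insertion sort
Input: [58, 8, 29, 32, 45, 71, 99]
Sorted: [8, 29, 32, 45, 58, 71, 99]

9


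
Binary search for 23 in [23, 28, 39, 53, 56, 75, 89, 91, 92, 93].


Step 1: lo=0, hi=9, mid=4, val=56
Step 2: lo=0, hi=3, mid=1, val=28
Step 3: lo=0, hi=0, mid=0, val=23

Found at index 0


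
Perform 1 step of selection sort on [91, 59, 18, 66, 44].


Initial: [91, 59, 18, 66, 44]
Step 1: min=18 at 2
  Swap: [18, 59, 91, 66, 44]

After 1 step: [18, 59, 91, 66, 44]


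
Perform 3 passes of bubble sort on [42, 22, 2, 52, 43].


Initial: [42, 22, 2, 52, 43]
Pass 1: [22, 2, 42, 43, 52] (3 swaps)
Pass 2: [2, 22, 42, 43, 52] (1 swaps)
Pass 3: [2, 22, 42, 43, 52] (0 swaps)

After 3 passes: [2, 22, 42, 43, 52]


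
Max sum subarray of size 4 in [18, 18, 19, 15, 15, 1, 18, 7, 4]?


[0:4]: 70
[1:5]: 67
[2:6]: 50
[3:7]: 49
[4:8]: 41
[5:9]: 30

Max: 70 at [0:4]


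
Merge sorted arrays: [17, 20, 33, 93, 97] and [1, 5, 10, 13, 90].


Take 1 from B
Take 5 from B
Take 10 from B
Take 13 from B
Take 17 from A
Take 20 from A
Take 33 from A
Take 90 from B

Merged: [1, 5, 10, 13, 17, 20, 33, 90, 93, 97]


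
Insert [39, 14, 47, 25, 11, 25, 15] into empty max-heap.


Insert 39: [39]
Insert 14: [39, 14]
Insert 47: [47, 14, 39]
Insert 25: [47, 25, 39, 14]
Insert 11: [47, 25, 39, 14, 11]
Insert 25: [47, 25, 39, 14, 11, 25]
Insert 15: [47, 25, 39, 14, 11, 25, 15]

Final heap: [47, 25, 39, 14, 11, 25, 15]


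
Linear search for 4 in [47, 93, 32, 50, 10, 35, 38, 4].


i=0: 47!=4
i=1: 93!=4
i=2: 32!=4
i=3: 50!=4
i=4: 10!=4
i=5: 35!=4
i=6: 38!=4
i=7: 4==4 found!

Found at 7, 8 comps


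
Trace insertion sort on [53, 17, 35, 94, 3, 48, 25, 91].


Initial: [53, 17, 35, 94, 3, 48, 25, 91]
Insert 17: [17, 53, 35, 94, 3, 48, 25, 91]
Insert 35: [17, 35, 53, 94, 3, 48, 25, 91]
Insert 94: [17, 35, 53, 94, 3, 48, 25, 91]
Insert 3: [3, 17, 35, 53, 94, 48, 25, 91]
Insert 48: [3, 17, 35, 48, 53, 94, 25, 91]
Insert 25: [3, 17, 25, 35, 48, 53, 94, 91]
Insert 91: [3, 17, 25, 35, 48, 53, 91, 94]

Sorted: [3, 17, 25, 35, 48, 53, 91, 94]


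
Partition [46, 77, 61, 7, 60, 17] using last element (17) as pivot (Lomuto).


Pivot: 17
  7 <= 17: swap -> [7, 77, 61, 46, 60, 17]
Place pivot at 1: [7, 17, 61, 46, 60, 77]

Partitioned: [7, 17, 61, 46, 60, 77]


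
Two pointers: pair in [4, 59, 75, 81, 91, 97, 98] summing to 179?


lo=0(4)+hi=6(98)=102
lo=1(59)+hi=6(98)=157
lo=2(75)+hi=6(98)=173
lo=3(81)+hi=6(98)=179

Yes: 81+98=179


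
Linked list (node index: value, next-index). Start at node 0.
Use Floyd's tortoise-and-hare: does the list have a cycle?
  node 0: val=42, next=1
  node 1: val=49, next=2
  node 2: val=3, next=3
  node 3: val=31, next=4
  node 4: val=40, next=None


Floyd's tortoise (slow, +1) and hare (fast, +2):
  init: slow=0, fast=0
  step 1: slow=1, fast=2
  step 2: slow=2, fast=4
  step 3: fast -> None, no cycle

Cycle: no


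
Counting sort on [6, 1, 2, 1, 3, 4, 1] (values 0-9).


Input: [6, 1, 2, 1, 3, 4, 1]
Counts: [0, 3, 1, 1, 1, 0, 1, 0, 0, 0]

Sorted: [1, 1, 1, 2, 3, 4, 6]


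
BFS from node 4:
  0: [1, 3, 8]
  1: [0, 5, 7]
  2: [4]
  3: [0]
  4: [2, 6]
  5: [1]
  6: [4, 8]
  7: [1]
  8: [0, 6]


Visit 4, enqueue [2, 6]
Visit 2, enqueue []
Visit 6, enqueue [8]
Visit 8, enqueue [0]
Visit 0, enqueue [1, 3]
Visit 1, enqueue [5, 7]
Visit 3, enqueue []
Visit 5, enqueue []
Visit 7, enqueue []

BFS order: [4, 2, 6, 8, 0, 1, 3, 5, 7]


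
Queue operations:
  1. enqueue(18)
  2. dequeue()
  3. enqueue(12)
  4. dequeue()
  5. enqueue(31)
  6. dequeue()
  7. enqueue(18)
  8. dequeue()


enqueue(18) -> [18]
dequeue()->18, []
enqueue(12) -> [12]
dequeue()->12, []
enqueue(31) -> [31]
dequeue()->31, []
enqueue(18) -> [18]
dequeue()->18, []

Final queue: []


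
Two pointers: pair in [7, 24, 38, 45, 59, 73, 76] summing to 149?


lo=0(7)+hi=6(76)=83
lo=1(24)+hi=6(76)=100
lo=2(38)+hi=6(76)=114
lo=3(45)+hi=6(76)=121
lo=4(59)+hi=6(76)=135
lo=5(73)+hi=6(76)=149

Yes: 73+76=149


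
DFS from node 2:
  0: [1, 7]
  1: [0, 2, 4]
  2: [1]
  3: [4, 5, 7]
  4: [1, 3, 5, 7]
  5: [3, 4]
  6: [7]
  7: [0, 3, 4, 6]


Visit 2, push [1]
Visit 1, push [4, 0]
Visit 0, push [7]
Visit 7, push [6, 4, 3]
Visit 3, push [5, 4]
Visit 4, push [5]
Visit 5, push []
Visit 6, push []

DFS order: [2, 1, 0, 7, 3, 4, 5, 6]


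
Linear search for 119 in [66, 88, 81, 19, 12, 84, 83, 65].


i=0: 66!=119
i=1: 88!=119
i=2: 81!=119
i=3: 19!=119
i=4: 12!=119
i=5: 84!=119
i=6: 83!=119
i=7: 65!=119

Not found, 8 comps


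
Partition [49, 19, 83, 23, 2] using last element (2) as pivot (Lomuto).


Pivot: 2
Place pivot at 0: [2, 19, 83, 23, 49]

Partitioned: [2, 19, 83, 23, 49]


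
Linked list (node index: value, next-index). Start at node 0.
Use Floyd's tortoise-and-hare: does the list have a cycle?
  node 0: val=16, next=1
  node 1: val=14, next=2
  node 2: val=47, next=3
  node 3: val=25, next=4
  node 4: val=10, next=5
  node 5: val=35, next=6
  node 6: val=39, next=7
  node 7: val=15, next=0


Floyd's tortoise (slow, +1) and hare (fast, +2):
  init: slow=0, fast=0
  step 1: slow=1, fast=2
  step 2: slow=2, fast=4
  step 3: slow=3, fast=6
  step 4: slow=4, fast=0
  step 5: slow=5, fast=2
  step 6: slow=6, fast=4
  step 7: slow=7, fast=6
  step 8: slow=0, fast=0
  slow == fast at node 0: cycle detected

Cycle: yes


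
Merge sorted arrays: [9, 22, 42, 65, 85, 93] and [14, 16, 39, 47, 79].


Take 9 from A
Take 14 from B
Take 16 from B
Take 22 from A
Take 39 from B
Take 42 from A
Take 47 from B
Take 65 from A
Take 79 from B

Merged: [9, 14, 16, 22, 39, 42, 47, 65, 79, 85, 93]


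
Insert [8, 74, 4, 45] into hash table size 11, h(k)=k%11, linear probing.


Insert 8: h=8 -> slot 8
Insert 74: h=8, 1 probes -> slot 9
Insert 4: h=4 -> slot 4
Insert 45: h=1 -> slot 1

Table: [None, 45, None, None, 4, None, None, None, 8, 74, None]


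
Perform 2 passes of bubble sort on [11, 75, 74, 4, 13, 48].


Initial: [11, 75, 74, 4, 13, 48]
Pass 1: [11, 74, 4, 13, 48, 75] (4 swaps)
Pass 2: [11, 4, 13, 48, 74, 75] (3 swaps)

After 2 passes: [11, 4, 13, 48, 74, 75]


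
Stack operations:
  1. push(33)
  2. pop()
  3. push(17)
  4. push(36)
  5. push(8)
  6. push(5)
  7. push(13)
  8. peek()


push(33) -> [33]
pop()->33, []
push(17) -> [17]
push(36) -> [17, 36]
push(8) -> [17, 36, 8]
push(5) -> [17, 36, 8, 5]
push(13) -> [17, 36, 8, 5, 13]
peek()->13

Final stack: [17, 36, 8, 5, 13]


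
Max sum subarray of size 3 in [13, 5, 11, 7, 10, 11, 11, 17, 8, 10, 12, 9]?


[0:3]: 29
[1:4]: 23
[2:5]: 28
[3:6]: 28
[4:7]: 32
[5:8]: 39
[6:9]: 36
[7:10]: 35
[8:11]: 30
[9:12]: 31

Max: 39 at [5:8]


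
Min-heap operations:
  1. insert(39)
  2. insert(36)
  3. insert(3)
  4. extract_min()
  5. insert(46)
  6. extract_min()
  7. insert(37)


insert(39) -> [39]
insert(36) -> [36, 39]
insert(3) -> [3, 39, 36]
extract_min()->3, [36, 39]
insert(46) -> [36, 39, 46]
extract_min()->36, [39, 46]
insert(37) -> [37, 46, 39]

Final heap: [37, 46, 39]


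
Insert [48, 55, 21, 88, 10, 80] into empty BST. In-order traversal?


Insert 48: root
Insert 55: R from 48
Insert 21: L from 48
Insert 88: R from 48 -> R from 55
Insert 10: L from 48 -> L from 21
Insert 80: R from 48 -> R from 55 -> L from 88

In-order: [10, 21, 48, 55, 80, 88]


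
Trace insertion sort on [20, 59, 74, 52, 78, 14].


Initial: [20, 59, 74, 52, 78, 14]
Insert 59: [20, 59, 74, 52, 78, 14]
Insert 74: [20, 59, 74, 52, 78, 14]
Insert 52: [20, 52, 59, 74, 78, 14]
Insert 78: [20, 52, 59, 74, 78, 14]
Insert 14: [14, 20, 52, 59, 74, 78]

Sorted: [14, 20, 52, 59, 74, 78]


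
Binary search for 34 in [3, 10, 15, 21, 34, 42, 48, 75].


Step 1: lo=0, hi=7, mid=3, val=21
Step 2: lo=4, hi=7, mid=5, val=42
Step 3: lo=4, hi=4, mid=4, val=34

Found at index 4


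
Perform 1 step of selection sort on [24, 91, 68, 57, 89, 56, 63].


Initial: [24, 91, 68, 57, 89, 56, 63]
Step 1: min=24 at 0
  Swap: [24, 91, 68, 57, 89, 56, 63]

After 1 step: [24, 91, 68, 57, 89, 56, 63]


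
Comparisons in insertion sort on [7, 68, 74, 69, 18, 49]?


Algorithm: insertion sort
Input: [7, 68, 74, 69, 18, 49]
Sorted: [7, 18, 49, 68, 69, 74]

12


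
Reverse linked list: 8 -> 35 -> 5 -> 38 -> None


Step 1: curr=8, set curr.next=prev(None) | reversed so far: 8
Step 2: curr=35, set curr.next=prev(8) | reversed so far: 35 -> 8
Step 3: curr=5, set curr.next=prev(35) | reversed so far: 5 -> 35 -> 8
Step 4: curr=38, set curr.next=prev(5) | reversed so far: 38 -> 5 -> 35 -> 8

38 -> 5 -> 35 -> 8 -> None


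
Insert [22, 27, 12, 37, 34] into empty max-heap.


Insert 22: [22]
Insert 27: [27, 22]
Insert 12: [27, 22, 12]
Insert 37: [37, 27, 12, 22]
Insert 34: [37, 34, 12, 22, 27]

Final heap: [37, 34, 12, 22, 27]


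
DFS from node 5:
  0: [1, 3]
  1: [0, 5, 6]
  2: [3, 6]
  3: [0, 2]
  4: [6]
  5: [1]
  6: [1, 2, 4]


Visit 5, push [1]
Visit 1, push [6, 0]
Visit 0, push [3]
Visit 3, push [2]
Visit 2, push [6]
Visit 6, push [4]
Visit 4, push []

DFS order: [5, 1, 0, 3, 2, 6, 4]


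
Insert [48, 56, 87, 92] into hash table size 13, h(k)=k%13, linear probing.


Insert 48: h=9 -> slot 9
Insert 56: h=4 -> slot 4
Insert 87: h=9, 1 probes -> slot 10
Insert 92: h=1 -> slot 1

Table: [None, 92, None, None, 56, None, None, None, None, 48, 87, None, None]


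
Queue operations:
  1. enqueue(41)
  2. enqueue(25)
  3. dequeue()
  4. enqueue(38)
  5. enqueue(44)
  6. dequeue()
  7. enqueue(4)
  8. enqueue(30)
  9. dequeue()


enqueue(41) -> [41]
enqueue(25) -> [41, 25]
dequeue()->41, [25]
enqueue(38) -> [25, 38]
enqueue(44) -> [25, 38, 44]
dequeue()->25, [38, 44]
enqueue(4) -> [38, 44, 4]
enqueue(30) -> [38, 44, 4, 30]
dequeue()->38, [44, 4, 30]

Final queue: [44, 4, 30]


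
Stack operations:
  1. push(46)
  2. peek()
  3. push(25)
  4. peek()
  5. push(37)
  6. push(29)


push(46) -> [46]
peek()->46
push(25) -> [46, 25]
peek()->25
push(37) -> [46, 25, 37]
push(29) -> [46, 25, 37, 29]

Final stack: [46, 25, 37, 29]


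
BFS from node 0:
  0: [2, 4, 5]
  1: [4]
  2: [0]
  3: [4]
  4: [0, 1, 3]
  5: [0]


Visit 0, enqueue [2, 4, 5]
Visit 2, enqueue []
Visit 4, enqueue [1, 3]
Visit 5, enqueue []
Visit 1, enqueue []
Visit 3, enqueue []

BFS order: [0, 2, 4, 5, 1, 3]


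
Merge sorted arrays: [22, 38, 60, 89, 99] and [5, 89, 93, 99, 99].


Take 5 from B
Take 22 from A
Take 38 from A
Take 60 from A
Take 89 from A
Take 89 from B
Take 93 from B
Take 99 from A

Merged: [5, 22, 38, 60, 89, 89, 93, 99, 99, 99]


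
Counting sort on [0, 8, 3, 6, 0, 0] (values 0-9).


Input: [0, 8, 3, 6, 0, 0]
Counts: [3, 0, 0, 1, 0, 0, 1, 0, 1, 0]

Sorted: [0, 0, 0, 3, 6, 8]


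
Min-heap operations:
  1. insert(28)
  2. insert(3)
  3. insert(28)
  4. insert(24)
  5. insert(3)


insert(28) -> [28]
insert(3) -> [3, 28]
insert(28) -> [3, 28, 28]
insert(24) -> [3, 24, 28, 28]
insert(3) -> [3, 3, 28, 28, 24]

Final heap: [3, 3, 28, 28, 24]


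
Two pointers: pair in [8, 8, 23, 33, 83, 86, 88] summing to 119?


lo=0(8)+hi=6(88)=96
lo=1(8)+hi=6(88)=96
lo=2(23)+hi=6(88)=111
lo=3(33)+hi=6(88)=121
lo=3(33)+hi=5(86)=119

Yes: 33+86=119


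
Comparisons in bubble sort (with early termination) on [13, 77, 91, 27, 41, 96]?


Algorithm: bubble sort (with early termination)
Input: [13, 77, 91, 27, 41, 96]
Sorted: [13, 27, 41, 77, 91, 96]

12


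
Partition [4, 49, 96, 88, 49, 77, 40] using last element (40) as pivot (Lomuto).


Pivot: 40
  4 <= 40: advance i (no swap)
Place pivot at 1: [4, 40, 96, 88, 49, 77, 49]

Partitioned: [4, 40, 96, 88, 49, 77, 49]


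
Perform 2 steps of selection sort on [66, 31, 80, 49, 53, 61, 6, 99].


Initial: [66, 31, 80, 49, 53, 61, 6, 99]
Step 1: min=6 at 6
  Swap: [6, 31, 80, 49, 53, 61, 66, 99]
Step 2: min=31 at 1
  Swap: [6, 31, 80, 49, 53, 61, 66, 99]

After 2 steps: [6, 31, 80, 49, 53, 61, 66, 99]


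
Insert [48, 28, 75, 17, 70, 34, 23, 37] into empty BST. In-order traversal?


Insert 48: root
Insert 28: L from 48
Insert 75: R from 48
Insert 17: L from 48 -> L from 28
Insert 70: R from 48 -> L from 75
Insert 34: L from 48 -> R from 28
Insert 23: L from 48 -> L from 28 -> R from 17
Insert 37: L from 48 -> R from 28 -> R from 34

In-order: [17, 23, 28, 34, 37, 48, 70, 75]


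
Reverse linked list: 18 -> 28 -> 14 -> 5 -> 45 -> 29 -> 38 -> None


Step 1: curr=18, set curr.next=prev(None) | reversed so far: 18
Step 2: curr=28, set curr.next=prev(18) | reversed so far: 28 -> 18
Step 3: curr=14, set curr.next=prev(28) | reversed so far: 14 -> 28 -> 18
Step 4: curr=5, set curr.next=prev(14) | reversed so far: 5 -> 14 -> 28 -> 18
Step 5: curr=45, set curr.next=prev(5) | reversed so far: 45 -> 5 -> 14 -> 28 -> 18
Step 6: curr=29, set curr.next=prev(45) | reversed so far: 29 -> 45 -> 5 -> 14 -> 28 -> 18
Step 7: curr=38, set curr.next=prev(29) | reversed so far: 38 -> 29 -> 45 -> 5 -> 14 -> 28 -> 18

38 -> 29 -> 45 -> 5 -> 14 -> 28 -> 18 -> None


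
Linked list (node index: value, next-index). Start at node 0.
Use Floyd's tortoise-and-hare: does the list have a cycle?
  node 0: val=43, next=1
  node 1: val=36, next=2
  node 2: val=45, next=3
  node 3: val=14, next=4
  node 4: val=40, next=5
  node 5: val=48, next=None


Floyd's tortoise (slow, +1) and hare (fast, +2):
  init: slow=0, fast=0
  step 1: slow=1, fast=2
  step 2: slow=2, fast=4
  step 3: fast 4->5->None, no cycle

Cycle: no


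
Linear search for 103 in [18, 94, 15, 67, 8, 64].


i=0: 18!=103
i=1: 94!=103
i=2: 15!=103
i=3: 67!=103
i=4: 8!=103
i=5: 64!=103

Not found, 6 comps


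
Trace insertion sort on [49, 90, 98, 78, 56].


Initial: [49, 90, 98, 78, 56]
Insert 90: [49, 90, 98, 78, 56]
Insert 98: [49, 90, 98, 78, 56]
Insert 78: [49, 78, 90, 98, 56]
Insert 56: [49, 56, 78, 90, 98]

Sorted: [49, 56, 78, 90, 98]


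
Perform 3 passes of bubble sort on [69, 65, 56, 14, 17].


Initial: [69, 65, 56, 14, 17]
Pass 1: [65, 56, 14, 17, 69] (4 swaps)
Pass 2: [56, 14, 17, 65, 69] (3 swaps)
Pass 3: [14, 17, 56, 65, 69] (2 swaps)

After 3 passes: [14, 17, 56, 65, 69]


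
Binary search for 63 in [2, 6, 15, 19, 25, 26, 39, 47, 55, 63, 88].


Step 1: lo=0, hi=10, mid=5, val=26
Step 2: lo=6, hi=10, mid=8, val=55
Step 3: lo=9, hi=10, mid=9, val=63

Found at index 9


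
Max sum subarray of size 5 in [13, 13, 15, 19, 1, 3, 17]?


[0:5]: 61
[1:6]: 51
[2:7]: 55

Max: 61 at [0:5]


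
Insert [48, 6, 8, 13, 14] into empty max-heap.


Insert 48: [48]
Insert 6: [48, 6]
Insert 8: [48, 6, 8]
Insert 13: [48, 13, 8, 6]
Insert 14: [48, 14, 8, 6, 13]

Final heap: [48, 14, 8, 6, 13]


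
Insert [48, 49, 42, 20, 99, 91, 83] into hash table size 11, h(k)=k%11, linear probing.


Insert 48: h=4 -> slot 4
Insert 49: h=5 -> slot 5
Insert 42: h=9 -> slot 9
Insert 20: h=9, 1 probes -> slot 10
Insert 99: h=0 -> slot 0
Insert 91: h=3 -> slot 3
Insert 83: h=6 -> slot 6

Table: [99, None, None, 91, 48, 49, 83, None, None, 42, 20]


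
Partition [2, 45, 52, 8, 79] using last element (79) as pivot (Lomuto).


Pivot: 79
  2 <= 79: advance i (no swap)
  45 <= 79: advance i (no swap)
  52 <= 79: advance i (no swap)
  8 <= 79: advance i (no swap)
Place pivot at 4: [2, 45, 52, 8, 79]

Partitioned: [2, 45, 52, 8, 79]


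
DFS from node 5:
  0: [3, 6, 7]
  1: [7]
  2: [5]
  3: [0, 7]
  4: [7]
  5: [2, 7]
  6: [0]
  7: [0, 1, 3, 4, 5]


Visit 5, push [7, 2]
Visit 2, push []
Visit 7, push [4, 3, 1, 0]
Visit 0, push [6, 3]
Visit 3, push []
Visit 6, push []
Visit 1, push []
Visit 4, push []

DFS order: [5, 2, 7, 0, 3, 6, 1, 4]


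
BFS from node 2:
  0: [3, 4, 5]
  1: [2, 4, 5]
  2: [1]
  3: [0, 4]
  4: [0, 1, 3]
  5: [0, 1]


Visit 2, enqueue [1]
Visit 1, enqueue [4, 5]
Visit 4, enqueue [0, 3]
Visit 5, enqueue []
Visit 0, enqueue []
Visit 3, enqueue []

BFS order: [2, 1, 4, 5, 0, 3]


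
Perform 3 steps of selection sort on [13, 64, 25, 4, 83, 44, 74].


Initial: [13, 64, 25, 4, 83, 44, 74]
Step 1: min=4 at 3
  Swap: [4, 64, 25, 13, 83, 44, 74]
Step 2: min=13 at 3
  Swap: [4, 13, 25, 64, 83, 44, 74]
Step 3: min=25 at 2
  Swap: [4, 13, 25, 64, 83, 44, 74]

After 3 steps: [4, 13, 25, 64, 83, 44, 74]


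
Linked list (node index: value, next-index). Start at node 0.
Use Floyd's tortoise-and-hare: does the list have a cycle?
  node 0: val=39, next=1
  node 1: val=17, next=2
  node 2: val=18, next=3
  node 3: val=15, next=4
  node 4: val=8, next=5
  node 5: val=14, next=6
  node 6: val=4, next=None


Floyd's tortoise (slow, +1) and hare (fast, +2):
  init: slow=0, fast=0
  step 1: slow=1, fast=2
  step 2: slow=2, fast=4
  step 3: slow=3, fast=6
  step 4: fast -> None, no cycle

Cycle: no


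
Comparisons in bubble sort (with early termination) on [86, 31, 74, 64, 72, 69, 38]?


Algorithm: bubble sort (with early termination)
Input: [86, 31, 74, 64, 72, 69, 38]
Sorted: [31, 38, 64, 69, 72, 74, 86]

21


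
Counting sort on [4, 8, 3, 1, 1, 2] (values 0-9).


Input: [4, 8, 3, 1, 1, 2]
Counts: [0, 2, 1, 1, 1, 0, 0, 0, 1, 0]

Sorted: [1, 1, 2, 3, 4, 8]


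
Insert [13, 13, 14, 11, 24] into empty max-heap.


Insert 13: [13]
Insert 13: [13, 13]
Insert 14: [14, 13, 13]
Insert 11: [14, 13, 13, 11]
Insert 24: [24, 14, 13, 11, 13]

Final heap: [24, 14, 13, 11, 13]


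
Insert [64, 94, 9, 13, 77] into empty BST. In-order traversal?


Insert 64: root
Insert 94: R from 64
Insert 9: L from 64
Insert 13: L from 64 -> R from 9
Insert 77: R from 64 -> L from 94

In-order: [9, 13, 64, 77, 94]


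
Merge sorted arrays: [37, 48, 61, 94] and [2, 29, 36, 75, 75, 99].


Take 2 from B
Take 29 from B
Take 36 from B
Take 37 from A
Take 48 from A
Take 61 from A
Take 75 from B
Take 75 from B
Take 94 from A

Merged: [2, 29, 36, 37, 48, 61, 75, 75, 94, 99]


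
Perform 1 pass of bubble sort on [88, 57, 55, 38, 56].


Initial: [88, 57, 55, 38, 56]
Pass 1: [57, 55, 38, 56, 88] (4 swaps)

After 1 pass: [57, 55, 38, 56, 88]


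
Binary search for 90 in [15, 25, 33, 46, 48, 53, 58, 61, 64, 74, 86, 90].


Step 1: lo=0, hi=11, mid=5, val=53
Step 2: lo=6, hi=11, mid=8, val=64
Step 3: lo=9, hi=11, mid=10, val=86
Step 4: lo=11, hi=11, mid=11, val=90

Found at index 11


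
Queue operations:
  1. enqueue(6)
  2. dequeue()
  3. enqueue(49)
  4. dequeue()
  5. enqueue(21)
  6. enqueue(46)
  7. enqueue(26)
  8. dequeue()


enqueue(6) -> [6]
dequeue()->6, []
enqueue(49) -> [49]
dequeue()->49, []
enqueue(21) -> [21]
enqueue(46) -> [21, 46]
enqueue(26) -> [21, 46, 26]
dequeue()->21, [46, 26]

Final queue: [46, 26]


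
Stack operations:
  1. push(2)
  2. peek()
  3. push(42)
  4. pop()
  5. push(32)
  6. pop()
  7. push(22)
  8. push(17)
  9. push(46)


push(2) -> [2]
peek()->2
push(42) -> [2, 42]
pop()->42, [2]
push(32) -> [2, 32]
pop()->32, [2]
push(22) -> [2, 22]
push(17) -> [2, 22, 17]
push(46) -> [2, 22, 17, 46]

Final stack: [2, 22, 17, 46]


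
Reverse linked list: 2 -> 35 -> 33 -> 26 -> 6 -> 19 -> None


Step 1: curr=2, set curr.next=prev(None) | reversed so far: 2
Step 2: curr=35, set curr.next=prev(2) | reversed so far: 35 -> 2
Step 3: curr=33, set curr.next=prev(35) | reversed so far: 33 -> 35 -> 2
Step 4: curr=26, set curr.next=prev(33) | reversed so far: 26 -> 33 -> 35 -> 2
Step 5: curr=6, set curr.next=prev(26) | reversed so far: 6 -> 26 -> 33 -> 35 -> 2
Step 6: curr=19, set curr.next=prev(6) | reversed so far: 19 -> 6 -> 26 -> 33 -> 35 -> 2

19 -> 6 -> 26 -> 33 -> 35 -> 2 -> None
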